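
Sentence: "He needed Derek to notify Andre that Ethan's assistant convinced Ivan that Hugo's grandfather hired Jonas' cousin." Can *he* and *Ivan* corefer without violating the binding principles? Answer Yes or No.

No

*Ivan* is an R-expression; Principle C requires it to be free (not bound by any c-commanding expression).
— he: subject of the matrix clause; the pronoun c-commands the R-expression — coreference blocked (Principle C).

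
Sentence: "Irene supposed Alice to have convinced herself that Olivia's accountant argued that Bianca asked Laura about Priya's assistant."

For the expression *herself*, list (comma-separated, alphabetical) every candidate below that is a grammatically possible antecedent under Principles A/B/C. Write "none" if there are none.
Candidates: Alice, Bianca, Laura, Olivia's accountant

Alice

*herself* is a reflexive; Principle A requires it to be bound within its binding domain — the clause headed by 'convinced'.
— Alice: subject of the clause headed by 'convinced'; c-commands the reflexive within its binding domain — allowed (Principle A).
— Bianca: subject of the clause headed by 'asked'; does not c-command the reflexive — cannot bind it (Principle A).
— Laura: object of the clause headed by 'asked'; does not c-command the reflexive — cannot bind it (Principle A).
— Olivia's accountant: subject of the clause headed by 'argued'; does not c-command the reflexive — cannot bind it (Principle A).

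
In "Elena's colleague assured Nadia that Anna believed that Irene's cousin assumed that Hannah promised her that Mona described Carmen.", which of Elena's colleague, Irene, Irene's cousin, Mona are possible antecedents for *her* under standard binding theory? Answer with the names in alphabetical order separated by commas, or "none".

*her* is a pronoun; Principle B requires it to be free in its binding domain — the clause headed by 'promised'.
— Elena's colleague: subject of the matrix clause; c-commands the pronoun but lies outside its binding domain — allowed.
— Irene: possessor inside the subject DP of the clause headed by 'assumed'; does not c-command the pronoun — Principle B does not apply; allowed.
— Irene's cousin: subject of the clause headed by 'assumed'; c-commands the pronoun but lies outside its binding domain — allowed.
— Mona: subject of the clause headed by 'described'; is c-commanded by the pronoun; coreference would bind this R-expression — blocked (Principle C).

Elena's colleague, Irene, Irene's cousin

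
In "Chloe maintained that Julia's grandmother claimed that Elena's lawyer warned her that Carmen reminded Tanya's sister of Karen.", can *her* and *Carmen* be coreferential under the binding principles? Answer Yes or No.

*Carmen* is an R-expression; Principle C requires it to be free (not bound by any c-commanding expression).
— her: object of the clause headed by 'warned'; the pronoun c-commands the R-expression — coreference blocked (Principle C).

No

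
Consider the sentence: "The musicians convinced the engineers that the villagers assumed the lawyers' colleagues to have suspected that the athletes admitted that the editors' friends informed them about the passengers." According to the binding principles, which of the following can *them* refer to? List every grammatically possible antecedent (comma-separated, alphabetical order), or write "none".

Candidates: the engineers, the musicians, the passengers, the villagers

*them* is a pronoun; Principle B requires it to be free in its binding domain — the clause headed by 'informed'.
— the engineers: object of the matrix clause; c-commands the pronoun but lies outside its binding domain — allowed.
— the musicians: subject of the matrix clause; c-commands the pronoun but lies outside its binding domain — allowed.
— the passengers: second object of the clause headed by 'informed'; is c-commanded by the pronoun; coreference would bind this R-expression — blocked (Principle C).
— the villagers: subject of the clause headed by 'assumed'; c-commands the pronoun but lies outside its binding domain — allowed.

the engineers, the musicians, the villagers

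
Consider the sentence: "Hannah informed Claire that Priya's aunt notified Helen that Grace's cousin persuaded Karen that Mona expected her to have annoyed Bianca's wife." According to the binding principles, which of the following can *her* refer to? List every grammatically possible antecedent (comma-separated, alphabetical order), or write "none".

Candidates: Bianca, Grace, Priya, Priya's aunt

Grace, Priya, Priya's aunt

*her* is a pronoun; Principle B requires it to be free in its binding domain — the clause headed by 'expected'.
— Bianca: possessor inside the object DP of the clause headed by 'annoyed'; is c-commanded by the pronoun; coreference would bind this R-expression — blocked (Principle C).
— Grace: possessor inside the subject DP of the clause headed by 'persuaded'; does not c-command the pronoun — Principle B does not apply; allowed.
— Priya: possessor inside the subject DP of the clause headed by 'notified'; does not c-command the pronoun — Principle B does not apply; allowed.
— Priya's aunt: subject of the clause headed by 'notified'; c-commands the pronoun but lies outside its binding domain — allowed.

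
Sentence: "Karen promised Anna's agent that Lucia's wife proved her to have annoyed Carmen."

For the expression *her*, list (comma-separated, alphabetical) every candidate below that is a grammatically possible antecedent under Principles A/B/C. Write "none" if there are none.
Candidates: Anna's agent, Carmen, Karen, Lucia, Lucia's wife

*her* is a pronoun; Principle B requires it to be free in its binding domain — the clause headed by 'proved'.
— Anna's agent: object of the matrix clause; c-commands the pronoun but lies outside its binding domain — allowed.
— Carmen: object of the clause headed by 'annoyed'; is c-commanded by the pronoun; coreference would bind this R-expression — blocked (Principle C).
— Karen: subject of the matrix clause; c-commands the pronoun but lies outside its binding domain — allowed.
— Lucia: possessor inside the subject DP of the clause headed by 'proved'; does not c-command the pronoun — Principle B does not apply; allowed.
— Lucia's wife: subject of the clause headed by 'proved'; c-commands the pronoun within its binding domain — blocked (Principle B).

Anna's agent, Karen, Lucia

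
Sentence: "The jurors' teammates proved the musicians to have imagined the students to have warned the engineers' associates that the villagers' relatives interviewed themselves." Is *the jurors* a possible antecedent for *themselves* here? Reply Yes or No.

No

*themselves* is a reflexive; Principle A requires it to be bound within its binding domain — the clause headed by 'interviewed'.
— the jurors: possessor inside the subject DP of the matrix clause; does not c-command the reflexive — cannot bind it (Principle A).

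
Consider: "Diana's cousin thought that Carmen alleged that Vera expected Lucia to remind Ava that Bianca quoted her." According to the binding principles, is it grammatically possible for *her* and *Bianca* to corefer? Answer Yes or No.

*her* is a pronoun; Principle B requires it to be free in its binding domain — the clause headed by 'quoted'.
— Bianca: subject of the clause headed by 'quoted'; c-commands the pronoun within its binding domain — blocked (Principle B).

No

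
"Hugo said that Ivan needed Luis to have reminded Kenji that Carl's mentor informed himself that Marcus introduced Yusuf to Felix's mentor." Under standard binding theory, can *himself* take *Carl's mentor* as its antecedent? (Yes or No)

Yes

*himself* is a reflexive; Principle A requires it to be bound within its binding domain — the clause headed by 'informed'.
— Carl's mentor: subject of the clause headed by 'informed'; c-commands the reflexive within its binding domain — allowed (Principle A).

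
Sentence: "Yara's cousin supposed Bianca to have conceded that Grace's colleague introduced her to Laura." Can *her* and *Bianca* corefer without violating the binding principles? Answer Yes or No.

Yes

*Bianca* is an R-expression; Principle C requires it to be free (not bound by any c-commanding expression).
— her: object of the clause headed by 'introduced'; the pronoun does not c-command the R-expression — coreference allowed.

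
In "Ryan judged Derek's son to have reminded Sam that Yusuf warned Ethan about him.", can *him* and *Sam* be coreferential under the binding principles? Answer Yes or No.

Yes

*Sam* is an R-expression; Principle C requires it to be free (not bound by any c-commanding expression).
— him: second object of the clause headed by 'warned'; the pronoun does not c-command the R-expression — coreference allowed.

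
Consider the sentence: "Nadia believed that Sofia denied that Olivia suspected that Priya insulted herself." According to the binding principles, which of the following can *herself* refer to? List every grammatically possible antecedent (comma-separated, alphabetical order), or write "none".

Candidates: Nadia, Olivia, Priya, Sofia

Priya

*herself* is a reflexive; Principle A requires it to be bound within its binding domain — the clause headed by 'insulted'.
— Nadia: subject of the matrix clause; c-commands the reflexive but lies outside its binding domain — cannot bind it (Principle A).
— Olivia: subject of the clause headed by 'suspected'; c-commands the reflexive but lies outside its binding domain — cannot bind it (Principle A).
— Priya: subject of the clause headed by 'insulted'; c-commands the reflexive within its binding domain — allowed (Principle A).
— Sofia: subject of the clause headed by 'denied'; c-commands the reflexive but lies outside its binding domain — cannot bind it (Principle A).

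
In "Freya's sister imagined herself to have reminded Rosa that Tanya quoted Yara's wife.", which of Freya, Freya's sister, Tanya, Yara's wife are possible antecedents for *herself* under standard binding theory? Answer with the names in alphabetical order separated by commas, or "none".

Freya's sister

*herself* is a reflexive; Principle A requires it to be bound within its binding domain — the matrix clause.
— Freya: possessor inside the subject DP of the matrix clause; does not c-command the reflexive — cannot bind it (Principle A).
— Freya's sister: subject of the matrix clause; c-commands the reflexive within its binding domain — allowed (Principle A).
— Tanya: subject of the clause headed by 'quoted'; does not c-command the reflexive — cannot bind it (Principle A).
— Yara's wife: object of the clause headed by 'quoted'; does not c-command the reflexive — cannot bind it (Principle A).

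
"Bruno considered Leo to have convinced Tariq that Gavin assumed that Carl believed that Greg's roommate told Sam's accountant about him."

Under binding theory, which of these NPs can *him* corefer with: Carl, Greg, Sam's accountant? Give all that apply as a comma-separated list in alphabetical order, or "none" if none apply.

Carl, Greg

*him* is a pronoun; Principle B requires it to be free in its binding domain — the clause headed by 'told'.
— Carl: subject of the clause headed by 'believed'; c-commands the pronoun but lies outside its binding domain — allowed.
— Greg: possessor inside the subject DP of the clause headed by 'told'; does not c-command the pronoun — Principle B does not apply; allowed.
— Sam's accountant: object of the clause headed by 'told'; c-commands the pronoun within its binding domain — blocked (Principle B).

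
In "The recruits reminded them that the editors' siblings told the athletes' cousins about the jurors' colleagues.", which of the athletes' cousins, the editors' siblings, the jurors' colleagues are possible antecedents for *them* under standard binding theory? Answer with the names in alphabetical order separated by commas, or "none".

*them* is a pronoun; Principle B requires it to be free in its binding domain — the matrix clause.
— the athletes' cousins: object of the clause headed by 'told'; is c-commanded by the pronoun; coreference would bind this R-expression — blocked (Principle C).
— the editors' siblings: subject of the clause headed by 'told'; is c-commanded by the pronoun; coreference would bind this R-expression — blocked (Principle C).
— the jurors' colleagues: second object of the clause headed by 'told'; is c-commanded by the pronoun; coreference would bind this R-expression — blocked (Principle C).

none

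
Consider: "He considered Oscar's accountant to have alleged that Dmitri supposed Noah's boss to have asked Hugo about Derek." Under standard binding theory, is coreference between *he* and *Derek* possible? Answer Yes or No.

*Derek* is an R-expression; Principle C requires it to be free (not bound by any c-commanding expression).
— he: subject of the matrix clause; the pronoun c-commands the R-expression — coreference blocked (Principle C).

No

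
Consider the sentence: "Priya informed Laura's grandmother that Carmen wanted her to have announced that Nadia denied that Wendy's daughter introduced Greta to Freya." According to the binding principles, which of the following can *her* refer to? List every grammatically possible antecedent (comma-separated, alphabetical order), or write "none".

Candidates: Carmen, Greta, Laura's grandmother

Laura's grandmother

*her* is a pronoun; Principle B requires it to be free in its binding domain — the clause headed by 'wanted'.
— Carmen: subject of the clause headed by 'wanted'; c-commands the pronoun within its binding domain — blocked (Principle B).
— Greta: object of the clause headed by 'introduced'; is c-commanded by the pronoun; coreference would bind this R-expression — blocked (Principle C).
— Laura's grandmother: object of the matrix clause; c-commands the pronoun but lies outside its binding domain — allowed.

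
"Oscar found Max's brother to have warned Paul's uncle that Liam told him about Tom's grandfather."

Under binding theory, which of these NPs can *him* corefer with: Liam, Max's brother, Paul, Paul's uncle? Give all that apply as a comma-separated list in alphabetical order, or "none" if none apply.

Max's brother, Paul, Paul's uncle

*him* is a pronoun; Principle B requires it to be free in its binding domain — the clause headed by 'told'.
— Liam: subject of the clause headed by 'told'; c-commands the pronoun within its binding domain — blocked (Principle B).
— Max's brother: subject of the clause headed by 'warned'; c-commands the pronoun but lies outside its binding domain — allowed.
— Paul: possessor inside the object DP of the clause headed by 'warned'; does not c-command the pronoun — Principle B does not apply; allowed.
— Paul's uncle: object of the clause headed by 'warned'; c-commands the pronoun but lies outside its binding domain — allowed.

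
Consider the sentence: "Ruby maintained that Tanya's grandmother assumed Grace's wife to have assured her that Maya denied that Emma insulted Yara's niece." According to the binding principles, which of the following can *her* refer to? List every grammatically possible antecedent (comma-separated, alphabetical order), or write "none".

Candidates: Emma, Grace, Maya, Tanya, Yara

*her* is a pronoun; Principle B requires it to be free in its binding domain — the clause headed by 'assured'.
— Emma: subject of the clause headed by 'insulted'; is c-commanded by the pronoun; coreference would bind this R-expression — blocked (Principle C).
— Grace: possessor inside the subject DP of the clause headed by 'assured'; does not c-command the pronoun — Principle B does not apply; allowed.
— Maya: subject of the clause headed by 'denied'; is c-commanded by the pronoun; coreference would bind this R-expression — blocked (Principle C).
— Tanya: possessor inside the subject DP of the clause headed by 'assumed'; does not c-command the pronoun — Principle B does not apply; allowed.
— Yara: possessor inside the object DP of the clause headed by 'insulted'; is c-commanded by the pronoun; coreference would bind this R-expression — blocked (Principle C).

Grace, Tanya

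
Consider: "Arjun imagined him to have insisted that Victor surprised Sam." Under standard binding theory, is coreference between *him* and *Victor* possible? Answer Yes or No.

No

*Victor* is an R-expression; Principle C requires it to be free (not bound by any c-commanding expression).
— him: subject of the clause headed by 'insisted'; the pronoun c-commands the R-expression — coreference blocked (Principle C).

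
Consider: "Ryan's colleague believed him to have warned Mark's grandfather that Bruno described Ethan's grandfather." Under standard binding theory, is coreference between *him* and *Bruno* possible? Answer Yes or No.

*Bruno* is an R-expression; Principle C requires it to be free (not bound by any c-commanding expression).
— him: subject of the clause headed by 'warned'; the pronoun c-commands the R-expression — coreference blocked (Principle C).

No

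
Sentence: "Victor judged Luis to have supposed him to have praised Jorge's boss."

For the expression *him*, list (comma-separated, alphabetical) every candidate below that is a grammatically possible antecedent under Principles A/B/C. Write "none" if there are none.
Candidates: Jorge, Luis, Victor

Victor

*him* is a pronoun; Principle B requires it to be free in its binding domain — the clause headed by 'supposed'.
— Jorge: possessor inside the object DP of the clause headed by 'praised'; is c-commanded by the pronoun; coreference would bind this R-expression — blocked (Principle C).
— Luis: subject of the clause headed by 'supposed'; c-commands the pronoun within its binding domain — blocked (Principle B).
— Victor: subject of the matrix clause; c-commands the pronoun but lies outside its binding domain — allowed.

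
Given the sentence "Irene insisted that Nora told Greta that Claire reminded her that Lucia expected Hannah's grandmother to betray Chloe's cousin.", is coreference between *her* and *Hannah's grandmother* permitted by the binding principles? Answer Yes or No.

*her* is a pronoun; Principle B requires it to be free in its binding domain — the clause headed by 'reminded'.
— Hannah's grandmother: subject of the clause headed by 'betray'; is c-commanded by the pronoun; coreference would bind this R-expression — blocked (Principle C).

No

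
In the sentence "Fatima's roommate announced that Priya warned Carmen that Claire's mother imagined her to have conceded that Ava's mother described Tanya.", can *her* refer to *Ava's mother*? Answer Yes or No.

*her* is a pronoun; Principle B requires it to be free in its binding domain — the clause headed by 'imagined'.
— Ava's mother: subject of the clause headed by 'described'; is c-commanded by the pronoun; coreference would bind this R-expression — blocked (Principle C).

No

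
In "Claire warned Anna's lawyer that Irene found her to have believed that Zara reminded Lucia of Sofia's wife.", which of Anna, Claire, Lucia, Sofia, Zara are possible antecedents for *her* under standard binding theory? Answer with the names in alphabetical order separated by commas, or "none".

*her* is a pronoun; Principle B requires it to be free in its binding domain — the clause headed by 'found'.
— Anna: possessor inside the object DP of the matrix clause; does not c-command the pronoun — Principle B does not apply; allowed.
— Claire: subject of the matrix clause; c-commands the pronoun but lies outside its binding domain — allowed.
— Lucia: object of the clause headed by 'reminded'; is c-commanded by the pronoun; coreference would bind this R-expression — blocked (Principle C).
— Sofia: possessor inside the second object DP of the clause headed by 'reminded'; is c-commanded by the pronoun; coreference would bind this R-expression — blocked (Principle C).
— Zara: subject of the clause headed by 'reminded'; is c-commanded by the pronoun; coreference would bind this R-expression — blocked (Principle C).

Anna, Claire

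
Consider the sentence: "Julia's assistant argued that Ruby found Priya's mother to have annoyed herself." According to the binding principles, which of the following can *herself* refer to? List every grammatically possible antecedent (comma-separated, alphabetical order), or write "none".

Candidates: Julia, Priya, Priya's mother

*herself* is a reflexive; Principle A requires it to be bound within its binding domain — the clause headed by 'annoyed'.
— Julia: possessor inside the subject DP of the matrix clause; does not c-command the reflexive — cannot bind it (Principle A).
— Priya: possessor inside the subject DP of the clause headed by 'annoyed'; does not c-command the reflexive — cannot bind it (Principle A).
— Priya's mother: subject of the clause headed by 'annoyed'; c-commands the reflexive within its binding domain — allowed (Principle A).

Priya's mother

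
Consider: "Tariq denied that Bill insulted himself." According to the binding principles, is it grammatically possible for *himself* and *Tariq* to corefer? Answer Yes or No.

*himself* is a reflexive; Principle A requires it to be bound within its binding domain — the clause headed by 'insulted'.
— Tariq: subject of the matrix clause; c-commands the reflexive but lies outside its binding domain — cannot bind it (Principle A).

No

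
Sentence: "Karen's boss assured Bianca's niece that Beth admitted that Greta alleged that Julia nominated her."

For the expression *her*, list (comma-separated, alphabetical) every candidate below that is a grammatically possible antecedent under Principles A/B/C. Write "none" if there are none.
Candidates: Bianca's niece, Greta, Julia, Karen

*her* is a pronoun; Principle B requires it to be free in its binding domain — the clause headed by 'nominated'.
— Bianca's niece: object of the matrix clause; c-commands the pronoun but lies outside its binding domain — allowed.
— Greta: subject of the clause headed by 'alleged'; c-commands the pronoun but lies outside its binding domain — allowed.
— Julia: subject of the clause headed by 'nominated'; c-commands the pronoun within its binding domain — blocked (Principle B).
— Karen: possessor inside the subject DP of the matrix clause; does not c-command the pronoun — Principle B does not apply; allowed.

Bianca's niece, Greta, Karen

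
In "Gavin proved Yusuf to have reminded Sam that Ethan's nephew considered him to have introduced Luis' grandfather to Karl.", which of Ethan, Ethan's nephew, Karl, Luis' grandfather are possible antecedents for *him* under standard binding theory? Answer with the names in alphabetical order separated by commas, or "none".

Ethan

*him* is a pronoun; Principle B requires it to be free in its binding domain — the clause headed by 'considered'.
— Ethan: possessor inside the subject DP of the clause headed by 'considered'; does not c-command the pronoun — Principle B does not apply; allowed.
— Ethan's nephew: subject of the clause headed by 'considered'; c-commands the pronoun within its binding domain — blocked (Principle B).
— Karl: second object of the clause headed by 'introduced'; is c-commanded by the pronoun; coreference would bind this R-expression — blocked (Principle C).
— Luis' grandfather: object of the clause headed by 'introduced'; is c-commanded by the pronoun; coreference would bind this R-expression — blocked (Principle C).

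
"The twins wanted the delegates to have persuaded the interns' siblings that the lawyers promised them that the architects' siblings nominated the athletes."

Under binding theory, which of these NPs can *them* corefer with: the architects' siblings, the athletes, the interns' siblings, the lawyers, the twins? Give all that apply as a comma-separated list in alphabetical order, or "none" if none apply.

*them* is a pronoun; Principle B requires it to be free in its binding domain — the clause headed by 'promised'.
— the architects' siblings: subject of the clause headed by 'nominated'; is c-commanded by the pronoun; coreference would bind this R-expression — blocked (Principle C).
— the athletes: object of the clause headed by 'nominated'; is c-commanded by the pronoun; coreference would bind this R-expression — blocked (Principle C).
— the interns' siblings: object of the clause headed by 'persuaded'; c-commands the pronoun but lies outside its binding domain — allowed.
— the lawyers: subject of the clause headed by 'promised'; c-commands the pronoun within its binding domain — blocked (Principle B).
— the twins: subject of the matrix clause; c-commands the pronoun but lies outside its binding domain — allowed.

the interns' siblings, the twins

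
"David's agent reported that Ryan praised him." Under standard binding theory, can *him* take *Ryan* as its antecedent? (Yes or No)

No

*him* is a pronoun; Principle B requires it to be free in its binding domain — the clause headed by 'praised'.
— Ryan: subject of the clause headed by 'praised'; c-commands the pronoun within its binding domain — blocked (Principle B).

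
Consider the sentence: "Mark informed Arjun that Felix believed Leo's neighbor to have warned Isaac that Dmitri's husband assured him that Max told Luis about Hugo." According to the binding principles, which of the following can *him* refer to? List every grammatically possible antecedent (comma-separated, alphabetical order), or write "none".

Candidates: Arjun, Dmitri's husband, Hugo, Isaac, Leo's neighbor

*him* is a pronoun; Principle B requires it to be free in its binding domain — the clause headed by 'assured'.
— Arjun: object of the matrix clause; c-commands the pronoun but lies outside its binding domain — allowed.
— Dmitri's husband: subject of the clause headed by 'assured'; c-commands the pronoun within its binding domain — blocked (Principle B).
— Hugo: second object of the clause headed by 'told'; is c-commanded by the pronoun; coreference would bind this R-expression — blocked (Principle C).
— Isaac: object of the clause headed by 'warned'; c-commands the pronoun but lies outside its binding domain — allowed.
— Leo's neighbor: subject of the clause headed by 'warned'; c-commands the pronoun but lies outside its binding domain — allowed.

Arjun, Isaac, Leo's neighbor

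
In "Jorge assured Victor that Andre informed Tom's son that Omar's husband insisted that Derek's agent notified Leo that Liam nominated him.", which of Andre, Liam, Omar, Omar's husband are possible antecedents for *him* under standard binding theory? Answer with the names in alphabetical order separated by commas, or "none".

Andre, Omar, Omar's husband

*him* is a pronoun; Principle B requires it to be free in its binding domain — the clause headed by 'nominated'.
— Andre: subject of the clause headed by 'informed'; c-commands the pronoun but lies outside its binding domain — allowed.
— Liam: subject of the clause headed by 'nominated'; c-commands the pronoun within its binding domain — blocked (Principle B).
— Omar: possessor inside the subject DP of the clause headed by 'insisted'; does not c-command the pronoun — Principle B does not apply; allowed.
— Omar's husband: subject of the clause headed by 'insisted'; c-commands the pronoun but lies outside its binding domain — allowed.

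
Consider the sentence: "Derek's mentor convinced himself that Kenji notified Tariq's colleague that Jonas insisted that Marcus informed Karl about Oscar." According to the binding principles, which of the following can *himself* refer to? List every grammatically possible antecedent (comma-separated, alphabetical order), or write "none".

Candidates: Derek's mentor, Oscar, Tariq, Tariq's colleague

*himself* is a reflexive; Principle A requires it to be bound within its binding domain — the matrix clause.
— Derek's mentor: subject of the matrix clause; c-commands the reflexive within its binding domain — allowed (Principle A).
— Oscar: second object of the clause headed by 'informed'; does not c-command the reflexive — cannot bind it (Principle A).
— Tariq: possessor inside the object DP of the clause headed by 'notified'; does not c-command the reflexive — cannot bind it (Principle A).
— Tariq's colleague: object of the clause headed by 'notified'; does not c-command the reflexive — cannot bind it (Principle A).

Derek's mentor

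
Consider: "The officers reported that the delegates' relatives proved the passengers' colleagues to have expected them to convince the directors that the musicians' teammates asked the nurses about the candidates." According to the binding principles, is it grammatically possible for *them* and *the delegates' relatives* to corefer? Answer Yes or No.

Yes

*them* is a pronoun; Principle B requires it to be free in its binding domain — the clause headed by 'expected'.
— the delegates' relatives: subject of the clause headed by 'proved'; c-commands the pronoun but lies outside its binding domain — allowed.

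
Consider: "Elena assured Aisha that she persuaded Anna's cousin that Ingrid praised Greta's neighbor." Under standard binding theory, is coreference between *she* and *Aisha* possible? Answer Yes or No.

Yes

*Aisha* is an R-expression; Principle C requires it to be free (not bound by any c-commanding expression).
— she: subject of the clause headed by 'persuaded'; the pronoun does not c-command the R-expression — coreference allowed.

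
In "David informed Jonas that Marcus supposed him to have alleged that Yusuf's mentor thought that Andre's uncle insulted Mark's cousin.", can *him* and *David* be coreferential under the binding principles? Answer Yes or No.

*David* is an R-expression; Principle C requires it to be free (not bound by any c-commanding expression).
— him: subject of the clause headed by 'alleged'; the pronoun does not c-command the R-expression — coreference allowed.

Yes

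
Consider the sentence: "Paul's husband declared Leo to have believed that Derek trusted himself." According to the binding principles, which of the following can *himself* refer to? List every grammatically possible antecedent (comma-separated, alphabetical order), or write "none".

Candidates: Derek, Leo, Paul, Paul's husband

*himself* is a reflexive; Principle A requires it to be bound within its binding domain — the clause headed by 'trusted'.
— Derek: subject of the clause headed by 'trusted'; c-commands the reflexive within its binding domain — allowed (Principle A).
— Leo: subject of the clause headed by 'believed'; c-commands the reflexive but lies outside its binding domain — cannot bind it (Principle A).
— Paul: possessor inside the subject DP of the matrix clause; does not c-command the reflexive — cannot bind it (Principle A).
— Paul's husband: subject of the matrix clause; c-commands the reflexive but lies outside its binding domain — cannot bind it (Principle A).

Derek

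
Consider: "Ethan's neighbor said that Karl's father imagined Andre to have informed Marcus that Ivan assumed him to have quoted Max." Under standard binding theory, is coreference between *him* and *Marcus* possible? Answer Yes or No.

*Marcus* is an R-expression; Principle C requires it to be free (not bound by any c-commanding expression).
— him: subject of the clause headed by 'quoted'; the pronoun does not c-command the R-expression — coreference allowed.

Yes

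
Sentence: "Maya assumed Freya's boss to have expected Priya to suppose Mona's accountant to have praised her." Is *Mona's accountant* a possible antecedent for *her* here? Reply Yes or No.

No

*her* is a pronoun; Principle B requires it to be free in its binding domain — the clause headed by 'praised'.
— Mona's accountant: subject of the clause headed by 'praised'; c-commands the pronoun within its binding domain — blocked (Principle B).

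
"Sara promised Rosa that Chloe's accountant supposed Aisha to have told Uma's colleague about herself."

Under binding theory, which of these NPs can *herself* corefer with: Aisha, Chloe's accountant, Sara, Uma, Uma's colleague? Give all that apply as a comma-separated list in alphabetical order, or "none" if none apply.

Aisha, Uma's colleague

*herself* is a reflexive; Principle A requires it to be bound within its binding domain — the clause headed by 'told'.
— Aisha: subject of the clause headed by 'told'; c-commands the reflexive within its binding domain — allowed (Principle A).
— Chloe's accountant: subject of the clause headed by 'supposed'; c-commands the reflexive but lies outside its binding domain — cannot bind it (Principle A).
— Sara: subject of the matrix clause; c-commands the reflexive but lies outside its binding domain — cannot bind it (Principle A).
— Uma: possessor inside the object DP of the clause headed by 'told'; does not c-command the reflexive — cannot bind it (Principle A).
— Uma's colleague: object of the clause headed by 'told'; c-commands the reflexive within its binding domain — allowed (Principle A).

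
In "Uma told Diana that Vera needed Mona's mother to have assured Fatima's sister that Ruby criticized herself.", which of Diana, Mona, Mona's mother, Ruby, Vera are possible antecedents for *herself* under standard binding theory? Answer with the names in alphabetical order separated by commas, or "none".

*herself* is a reflexive; Principle A requires it to be bound within its binding domain — the clause headed by 'criticized'.
— Diana: object of the matrix clause; c-commands the reflexive but lies outside its binding domain — cannot bind it (Principle A).
— Mona: possessor inside the subject DP of the clause headed by 'assured'; does not c-command the reflexive — cannot bind it (Principle A).
— Mona's mother: subject of the clause headed by 'assured'; c-commands the reflexive but lies outside its binding domain — cannot bind it (Principle A).
— Ruby: subject of the clause headed by 'criticized'; c-commands the reflexive within its binding domain — allowed (Principle A).
— Vera: subject of the clause headed by 'needed'; c-commands the reflexive but lies outside its binding domain — cannot bind it (Principle A).

Ruby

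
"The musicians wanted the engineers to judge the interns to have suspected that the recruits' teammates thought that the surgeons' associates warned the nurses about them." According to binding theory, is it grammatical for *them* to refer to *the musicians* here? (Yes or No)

*the musicians* is an R-expression; Principle C requires it to be free (not bound by any c-commanding expression).
— them: second object of the clause headed by 'warned'; the pronoun does not c-command the R-expression — coreference allowed.

Yes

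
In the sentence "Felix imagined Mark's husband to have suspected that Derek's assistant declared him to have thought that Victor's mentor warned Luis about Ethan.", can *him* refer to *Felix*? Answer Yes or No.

Yes

*him* is a pronoun; Principle B requires it to be free in its binding domain — the clause headed by 'declared'.
— Felix: subject of the matrix clause; c-commands the pronoun but lies outside its binding domain — allowed.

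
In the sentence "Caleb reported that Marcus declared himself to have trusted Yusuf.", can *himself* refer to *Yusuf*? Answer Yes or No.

No

*himself* is a reflexive; Principle A requires it to be bound within its binding domain — the clause headed by 'declared'.
— Yusuf: object of the clause headed by 'trusted'; does not c-command the reflexive — cannot bind it (Principle A).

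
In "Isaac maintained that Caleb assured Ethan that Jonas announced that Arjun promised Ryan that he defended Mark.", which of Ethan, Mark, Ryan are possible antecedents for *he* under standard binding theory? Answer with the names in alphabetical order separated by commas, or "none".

*he* is a pronoun; Principle B requires it to be free in its binding domain — the clause headed by 'defended'.
— Ethan: object of the clause headed by 'assured'; c-commands the pronoun but lies outside its binding domain — allowed.
— Mark: object of the clause headed by 'defended'; is c-commanded by the pronoun; coreference would bind this R-expression — blocked (Principle C).
— Ryan: object of the clause headed by 'promised'; c-commands the pronoun but lies outside its binding domain — allowed.

Ethan, Ryan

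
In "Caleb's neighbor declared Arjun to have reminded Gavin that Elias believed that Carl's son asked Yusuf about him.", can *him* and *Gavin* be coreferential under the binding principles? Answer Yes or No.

Yes

*Gavin* is an R-expression; Principle C requires it to be free (not bound by any c-commanding expression).
— him: second object of the clause headed by 'asked'; the pronoun does not c-command the R-expression — coreference allowed.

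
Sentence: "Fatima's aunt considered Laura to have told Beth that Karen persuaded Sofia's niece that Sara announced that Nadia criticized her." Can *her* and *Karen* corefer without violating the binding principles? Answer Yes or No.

Yes

*Karen* is an R-expression; Principle C requires it to be free (not bound by any c-commanding expression).
— her: object of the clause headed by 'criticized'; the pronoun does not c-command the R-expression — coreference allowed.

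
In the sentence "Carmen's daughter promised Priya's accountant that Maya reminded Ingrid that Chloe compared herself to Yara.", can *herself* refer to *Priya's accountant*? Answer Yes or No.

*herself* is a reflexive; Principle A requires it to be bound within its binding domain — the clause headed by 'compared'.
— Priya's accountant: object of the matrix clause; c-commands the reflexive but lies outside its binding domain — cannot bind it (Principle A).

No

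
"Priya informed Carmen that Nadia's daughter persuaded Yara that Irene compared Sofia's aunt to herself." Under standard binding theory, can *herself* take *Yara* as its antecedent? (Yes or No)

*herself* is a reflexive; Principle A requires it to be bound within its binding domain — the clause headed by 'compared'.
— Yara: object of the clause headed by 'persuaded'; c-commands the reflexive but lies outside its binding domain — cannot bind it (Principle A).

No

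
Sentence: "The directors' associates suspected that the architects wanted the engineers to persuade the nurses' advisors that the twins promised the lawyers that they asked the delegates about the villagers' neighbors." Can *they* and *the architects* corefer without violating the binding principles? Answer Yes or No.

*the architects* is an R-expression; Principle C requires it to be free (not bound by any c-commanding expression).
— they: subject of the clause headed by 'asked'; the pronoun does not c-command the R-expression — coreference allowed.

Yes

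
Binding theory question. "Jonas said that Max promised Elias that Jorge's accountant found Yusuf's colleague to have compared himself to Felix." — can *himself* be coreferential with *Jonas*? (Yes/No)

No

*himself* is a reflexive; Principle A requires it to be bound within its binding domain — the clause headed by 'compared'.
— Jonas: subject of the matrix clause; c-commands the reflexive but lies outside its binding domain — cannot bind it (Principle A).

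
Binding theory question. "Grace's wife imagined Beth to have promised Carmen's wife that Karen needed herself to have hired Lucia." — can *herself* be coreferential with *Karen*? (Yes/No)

Yes

*herself* is a reflexive; Principle A requires it to be bound within its binding domain — the clause headed by 'needed'.
— Karen: subject of the clause headed by 'needed'; c-commands the reflexive within its binding domain — allowed (Principle A).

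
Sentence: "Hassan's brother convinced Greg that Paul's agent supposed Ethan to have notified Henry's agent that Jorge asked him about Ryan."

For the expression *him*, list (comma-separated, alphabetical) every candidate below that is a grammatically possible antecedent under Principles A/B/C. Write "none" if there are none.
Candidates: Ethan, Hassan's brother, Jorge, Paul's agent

*him* is a pronoun; Principle B requires it to be free in its binding domain — the clause headed by 'asked'.
— Ethan: subject of the clause headed by 'notified'; c-commands the pronoun but lies outside its binding domain — allowed.
— Hassan's brother: subject of the matrix clause; c-commands the pronoun but lies outside its binding domain — allowed.
— Jorge: subject of the clause headed by 'asked'; c-commands the pronoun within its binding domain — blocked (Principle B).
— Paul's agent: subject of the clause headed by 'supposed'; c-commands the pronoun but lies outside its binding domain — allowed.

Ethan, Hassan's brother, Paul's agent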